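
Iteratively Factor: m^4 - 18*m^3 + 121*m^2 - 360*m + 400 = (m - 4)*(m^3 - 14*m^2 + 65*m - 100) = (m - 5)*(m - 4)*(m^2 - 9*m + 20) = (m - 5)*(m - 4)^2*(m - 5)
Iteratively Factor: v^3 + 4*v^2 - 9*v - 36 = (v + 3)*(v^2 + v - 12) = (v - 3)*(v + 3)*(v + 4)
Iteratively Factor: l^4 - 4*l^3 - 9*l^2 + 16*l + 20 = (l + 1)*(l^3 - 5*l^2 - 4*l + 20) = (l + 1)*(l + 2)*(l^2 - 7*l + 10) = (l - 2)*(l + 1)*(l + 2)*(l - 5)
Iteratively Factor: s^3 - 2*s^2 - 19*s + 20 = (s - 5)*(s^2 + 3*s - 4) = (s - 5)*(s - 1)*(s + 4)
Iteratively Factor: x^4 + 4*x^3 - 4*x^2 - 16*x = (x + 2)*(x^3 + 2*x^2 - 8*x) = (x - 2)*(x + 2)*(x^2 + 4*x) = (x - 2)*(x + 2)*(x + 4)*(x)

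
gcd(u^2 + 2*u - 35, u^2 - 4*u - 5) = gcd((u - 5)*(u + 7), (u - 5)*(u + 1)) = u - 5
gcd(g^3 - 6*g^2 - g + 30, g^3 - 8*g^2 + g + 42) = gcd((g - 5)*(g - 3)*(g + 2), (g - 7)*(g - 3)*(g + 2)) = g^2 - g - 6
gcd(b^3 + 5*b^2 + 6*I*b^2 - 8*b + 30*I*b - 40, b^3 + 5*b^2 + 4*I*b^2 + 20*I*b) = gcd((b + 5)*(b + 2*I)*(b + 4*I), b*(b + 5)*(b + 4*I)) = b^2 + b*(5 + 4*I) + 20*I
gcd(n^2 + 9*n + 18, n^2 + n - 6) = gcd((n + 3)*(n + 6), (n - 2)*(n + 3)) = n + 3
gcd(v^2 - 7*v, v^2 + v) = v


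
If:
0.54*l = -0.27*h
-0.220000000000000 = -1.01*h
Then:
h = 0.22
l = -0.11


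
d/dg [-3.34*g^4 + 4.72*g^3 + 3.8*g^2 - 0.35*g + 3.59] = -13.36*g^3 + 14.16*g^2 + 7.6*g - 0.35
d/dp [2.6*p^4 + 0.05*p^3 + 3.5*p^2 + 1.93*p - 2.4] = 10.4*p^3 + 0.15*p^2 + 7.0*p + 1.93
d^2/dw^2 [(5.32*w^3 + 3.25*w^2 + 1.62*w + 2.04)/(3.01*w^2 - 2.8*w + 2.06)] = (-5.6843418860808e-14*w^5 + 101.57994*w^3 - 194.130636*w^2 - 27.97284*w + 52.960472)/(27.270901*w^6 - 76.10484*w^5 + 126.786618*w^4 - 126.12208*w^3 + 86.770908*w^2 - 35.64624*w + 8.741816)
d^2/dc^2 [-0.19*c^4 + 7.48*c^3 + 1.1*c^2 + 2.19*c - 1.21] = -2.28*c^2 + 44.88*c + 2.2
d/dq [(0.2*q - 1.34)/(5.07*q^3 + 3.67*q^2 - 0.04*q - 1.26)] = (-2.028*q^3 + 19.6474*q^2 + 9.8356*q - 0.3056)/(25.7049*q^6 + 37.2138*q^5 + 13.0633*q^4 - 13.07*q^3 - 9.2468*q^2 + 0.1008*q + 1.5876)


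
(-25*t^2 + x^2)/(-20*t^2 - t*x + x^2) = (5*t + x)/(4*t + x)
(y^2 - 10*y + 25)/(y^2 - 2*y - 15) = (y - 5)/(y + 3)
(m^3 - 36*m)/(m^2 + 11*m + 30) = m*(m - 6)/(m + 5)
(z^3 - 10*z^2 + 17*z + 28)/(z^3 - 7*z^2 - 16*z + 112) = (z + 1)/(z + 4)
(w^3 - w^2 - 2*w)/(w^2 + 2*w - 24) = w*(w^2 - w - 2)/(w^2 + 2*w - 24)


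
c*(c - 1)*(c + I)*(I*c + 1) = I*c^4 - I*c^3 + I*c^2 - I*c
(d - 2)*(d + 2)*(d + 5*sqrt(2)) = d^3 + 5*sqrt(2)*d^2 - 4*d - 20*sqrt(2)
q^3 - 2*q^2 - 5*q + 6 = (q - 3)*(q - 1)*(q + 2)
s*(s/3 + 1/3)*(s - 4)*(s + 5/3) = s^4/3 - 4*s^3/9 - 3*s^2 - 20*s/9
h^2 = h^2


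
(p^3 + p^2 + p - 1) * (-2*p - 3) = -2*p^4 - 5*p^3 - 5*p^2 - p + 3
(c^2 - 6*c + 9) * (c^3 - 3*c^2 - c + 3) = c^5 - 9*c^4 + 26*c^3 - 18*c^2 - 27*c + 27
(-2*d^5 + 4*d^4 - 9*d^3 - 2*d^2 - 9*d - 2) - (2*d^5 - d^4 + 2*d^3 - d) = -4*d^5 + 5*d^4 - 11*d^3 - 2*d^2 - 8*d - 2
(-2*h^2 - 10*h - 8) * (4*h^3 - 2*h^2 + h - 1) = -8*h^5 - 36*h^4 - 14*h^3 + 8*h^2 + 2*h + 8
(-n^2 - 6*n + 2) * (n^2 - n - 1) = -n^4 - 5*n^3 + 9*n^2 + 4*n - 2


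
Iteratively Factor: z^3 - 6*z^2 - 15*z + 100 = (z - 5)*(z^2 - z - 20) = (z - 5)*(z + 4)*(z - 5)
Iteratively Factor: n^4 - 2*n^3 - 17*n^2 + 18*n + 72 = (n - 3)*(n^3 + n^2 - 14*n - 24) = (n - 4)*(n - 3)*(n^2 + 5*n + 6) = (n - 4)*(n - 3)*(n + 2)*(n + 3)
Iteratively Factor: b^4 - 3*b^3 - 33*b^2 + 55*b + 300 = (b - 5)*(b^3 + 2*b^2 - 23*b - 60) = (b - 5)*(b + 3)*(b^2 - b - 20) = (b - 5)^2*(b + 3)*(b + 4)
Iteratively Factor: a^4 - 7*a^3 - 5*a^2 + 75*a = (a)*(a^3 - 7*a^2 - 5*a + 75) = a*(a - 5)*(a^2 - 2*a - 15) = a*(a - 5)*(a + 3)*(a - 5)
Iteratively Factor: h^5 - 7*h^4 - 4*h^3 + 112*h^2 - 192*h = (h - 3)*(h^4 - 4*h^3 - 16*h^2 + 64*h) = h*(h - 3)*(h^3 - 4*h^2 - 16*h + 64) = h*(h - 4)*(h - 3)*(h^2 - 16) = h*(h - 4)^2*(h - 3)*(h + 4)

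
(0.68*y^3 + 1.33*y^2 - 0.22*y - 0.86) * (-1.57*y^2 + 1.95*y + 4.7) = -1.0676*y^5 - 0.7621*y^4 + 6.1349*y^3 + 7.1722*y^2 - 2.711*y - 4.042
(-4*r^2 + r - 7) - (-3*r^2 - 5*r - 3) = -r^2 + 6*r - 4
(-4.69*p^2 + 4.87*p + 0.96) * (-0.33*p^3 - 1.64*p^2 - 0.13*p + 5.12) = 1.5477*p^5 + 6.0845*p^4 - 7.6939*p^3 - 26.2203*p^2 + 24.8096*p + 4.9152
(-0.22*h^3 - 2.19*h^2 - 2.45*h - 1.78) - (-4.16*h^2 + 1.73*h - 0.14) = -0.22*h^3 + 1.97*h^2 - 4.18*h - 1.64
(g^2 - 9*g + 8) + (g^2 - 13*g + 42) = 2*g^2 - 22*g + 50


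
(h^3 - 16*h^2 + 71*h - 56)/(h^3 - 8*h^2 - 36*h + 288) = (h^2 - 8*h + 7)/(h^2 - 36)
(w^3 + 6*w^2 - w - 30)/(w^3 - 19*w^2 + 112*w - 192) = (w^3 + 6*w^2 - w - 30)/(w^3 - 19*w^2 + 112*w - 192)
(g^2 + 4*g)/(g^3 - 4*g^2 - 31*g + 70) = g*(g + 4)/(g^3 - 4*g^2 - 31*g + 70)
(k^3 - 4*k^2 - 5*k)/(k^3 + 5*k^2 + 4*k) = (k - 5)/(k + 4)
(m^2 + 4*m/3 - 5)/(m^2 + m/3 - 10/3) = (m + 3)/(m + 2)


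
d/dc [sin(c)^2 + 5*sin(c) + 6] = (2*sin(c) + 5)*cos(c)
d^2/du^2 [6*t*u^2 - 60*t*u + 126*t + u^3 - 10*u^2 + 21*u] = 12*t + 6*u - 20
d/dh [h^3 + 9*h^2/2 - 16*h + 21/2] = 3*h^2 + 9*h - 16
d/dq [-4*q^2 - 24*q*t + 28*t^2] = -8*q - 24*t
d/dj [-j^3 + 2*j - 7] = 2 - 3*j^2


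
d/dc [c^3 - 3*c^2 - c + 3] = 3*c^2 - 6*c - 1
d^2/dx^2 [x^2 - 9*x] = 2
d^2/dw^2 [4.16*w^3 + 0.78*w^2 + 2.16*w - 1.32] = 24.96*w + 1.56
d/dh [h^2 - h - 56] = 2*h - 1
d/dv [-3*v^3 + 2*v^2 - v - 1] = -9*v^2 + 4*v - 1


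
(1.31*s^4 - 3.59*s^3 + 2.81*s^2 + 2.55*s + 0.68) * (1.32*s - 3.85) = 1.7292*s^5 - 9.7823*s^4 + 17.5307*s^3 - 7.4525*s^2 - 8.9199*s - 2.618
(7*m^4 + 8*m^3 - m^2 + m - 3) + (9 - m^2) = 7*m^4 + 8*m^3 - 2*m^2 + m + 6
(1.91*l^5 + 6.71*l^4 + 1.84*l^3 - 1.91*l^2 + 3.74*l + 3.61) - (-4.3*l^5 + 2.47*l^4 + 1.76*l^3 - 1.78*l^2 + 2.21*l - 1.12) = 6.21*l^5 + 4.24*l^4 + 0.0800000000000001*l^3 - 0.13*l^2 + 1.53*l + 4.73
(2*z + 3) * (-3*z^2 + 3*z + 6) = -6*z^3 - 3*z^2 + 21*z + 18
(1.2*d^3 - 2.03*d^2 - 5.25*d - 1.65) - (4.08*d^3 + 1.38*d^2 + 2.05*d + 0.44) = -2.88*d^3 - 3.41*d^2 - 7.3*d - 2.09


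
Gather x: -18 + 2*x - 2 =2*x - 20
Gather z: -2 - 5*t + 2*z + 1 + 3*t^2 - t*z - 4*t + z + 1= 3*t^2 - 9*t + z*(3 - t)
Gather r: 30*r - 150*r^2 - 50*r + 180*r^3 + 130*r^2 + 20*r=180*r^3 - 20*r^2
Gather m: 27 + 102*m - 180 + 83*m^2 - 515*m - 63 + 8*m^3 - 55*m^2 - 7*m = 8*m^3 + 28*m^2 - 420*m - 216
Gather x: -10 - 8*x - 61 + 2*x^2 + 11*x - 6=2*x^2 + 3*x - 77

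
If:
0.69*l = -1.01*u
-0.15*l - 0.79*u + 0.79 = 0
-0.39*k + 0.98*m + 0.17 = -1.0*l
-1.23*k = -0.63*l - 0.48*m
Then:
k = -0.35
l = -2.03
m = 1.75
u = 1.38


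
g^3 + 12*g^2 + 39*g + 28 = (g + 1)*(g + 4)*(g + 7)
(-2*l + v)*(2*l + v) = -4*l^2 + v^2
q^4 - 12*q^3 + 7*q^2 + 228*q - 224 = (q - 8)*(q - 7)*(q - 1)*(q + 4)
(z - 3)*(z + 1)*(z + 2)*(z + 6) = z^4 + 6*z^3 - 7*z^2 - 48*z - 36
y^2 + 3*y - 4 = (y - 1)*(y + 4)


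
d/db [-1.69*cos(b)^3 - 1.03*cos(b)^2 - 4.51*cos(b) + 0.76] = (5.07*cos(b)^2 + 2.06*cos(b) + 4.51)*sin(b)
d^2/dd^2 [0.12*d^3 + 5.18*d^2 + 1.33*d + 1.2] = 0.72*d + 10.36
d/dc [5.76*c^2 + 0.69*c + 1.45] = 11.52*c + 0.69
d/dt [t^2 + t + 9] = 2*t + 1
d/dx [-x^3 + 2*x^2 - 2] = x*(4 - 3*x)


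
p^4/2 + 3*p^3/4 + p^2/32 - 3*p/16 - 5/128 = (p/2 + 1/4)*(p - 1/2)*(p + 1/4)*(p + 5/4)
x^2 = x^2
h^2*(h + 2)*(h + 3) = h^4 + 5*h^3 + 6*h^2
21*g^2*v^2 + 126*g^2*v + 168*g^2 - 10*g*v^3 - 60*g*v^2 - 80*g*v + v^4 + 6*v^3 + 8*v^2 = (-7*g + v)*(-3*g + v)*(v + 2)*(v + 4)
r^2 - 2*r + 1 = (r - 1)^2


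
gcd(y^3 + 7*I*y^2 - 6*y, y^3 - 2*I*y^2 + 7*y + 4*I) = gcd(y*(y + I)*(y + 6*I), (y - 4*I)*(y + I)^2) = y + I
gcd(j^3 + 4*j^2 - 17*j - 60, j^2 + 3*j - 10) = j + 5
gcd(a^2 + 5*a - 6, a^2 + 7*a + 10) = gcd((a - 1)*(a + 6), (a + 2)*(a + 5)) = 1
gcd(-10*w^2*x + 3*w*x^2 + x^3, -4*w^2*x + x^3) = -2*w*x + x^2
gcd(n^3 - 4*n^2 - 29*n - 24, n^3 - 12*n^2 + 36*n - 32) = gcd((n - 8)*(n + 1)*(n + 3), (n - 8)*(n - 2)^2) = n - 8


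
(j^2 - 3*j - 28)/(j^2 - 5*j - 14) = (j + 4)/(j + 2)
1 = 1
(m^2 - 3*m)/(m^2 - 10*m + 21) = m/(m - 7)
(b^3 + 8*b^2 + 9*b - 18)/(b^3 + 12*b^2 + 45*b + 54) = (b - 1)/(b + 3)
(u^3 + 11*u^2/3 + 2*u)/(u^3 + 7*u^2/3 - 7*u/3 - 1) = u*(3*u + 2)/(3*u^2 - 2*u - 1)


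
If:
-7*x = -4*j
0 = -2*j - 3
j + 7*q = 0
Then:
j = -3/2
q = 3/14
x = -6/7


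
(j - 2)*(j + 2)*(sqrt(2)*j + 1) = sqrt(2)*j^3 + j^2 - 4*sqrt(2)*j - 4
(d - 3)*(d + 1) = d^2 - 2*d - 3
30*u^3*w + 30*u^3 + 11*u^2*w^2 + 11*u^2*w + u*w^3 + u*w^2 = (5*u + w)*(6*u + w)*(u*w + u)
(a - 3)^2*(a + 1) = a^3 - 5*a^2 + 3*a + 9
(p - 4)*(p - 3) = p^2 - 7*p + 12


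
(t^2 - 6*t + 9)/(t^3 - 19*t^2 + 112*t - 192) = (t - 3)/(t^2 - 16*t + 64)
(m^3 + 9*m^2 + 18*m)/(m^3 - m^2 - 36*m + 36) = m*(m + 3)/(m^2 - 7*m + 6)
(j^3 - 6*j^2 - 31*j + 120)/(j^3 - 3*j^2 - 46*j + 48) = (j^2 + 2*j - 15)/(j^2 + 5*j - 6)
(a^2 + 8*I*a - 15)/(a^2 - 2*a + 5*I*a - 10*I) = (a + 3*I)/(a - 2)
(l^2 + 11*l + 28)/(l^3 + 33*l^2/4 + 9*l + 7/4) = 4*(l + 4)/(4*l^2 + 5*l + 1)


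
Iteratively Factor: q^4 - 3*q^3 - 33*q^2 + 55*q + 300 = (q - 5)*(q^3 + 2*q^2 - 23*q - 60) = (q - 5)*(q + 3)*(q^2 - q - 20) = (q - 5)^2*(q + 3)*(q + 4)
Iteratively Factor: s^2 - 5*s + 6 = (s - 2)*(s - 3)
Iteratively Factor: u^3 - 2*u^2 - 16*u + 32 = (u + 4)*(u^2 - 6*u + 8) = (u - 4)*(u + 4)*(u - 2)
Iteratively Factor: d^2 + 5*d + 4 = (d + 4)*(d + 1)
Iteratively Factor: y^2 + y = (y)*(y + 1)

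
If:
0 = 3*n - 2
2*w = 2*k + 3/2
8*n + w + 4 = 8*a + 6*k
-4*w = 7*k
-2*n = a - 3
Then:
No Solution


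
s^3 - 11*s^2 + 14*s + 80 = (s - 8)*(s - 5)*(s + 2)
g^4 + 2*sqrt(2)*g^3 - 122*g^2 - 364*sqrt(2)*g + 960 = (g - 8*sqrt(2))*(g - sqrt(2))*(g + 5*sqrt(2))*(g + 6*sqrt(2))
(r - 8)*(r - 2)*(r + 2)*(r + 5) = r^4 - 3*r^3 - 44*r^2 + 12*r + 160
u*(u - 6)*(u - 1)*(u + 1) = u^4 - 6*u^3 - u^2 + 6*u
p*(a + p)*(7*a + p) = 7*a^2*p + 8*a*p^2 + p^3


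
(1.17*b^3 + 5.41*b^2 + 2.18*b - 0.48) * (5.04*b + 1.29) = 5.8968*b^4 + 28.7757*b^3 + 17.9661*b^2 + 0.393*b - 0.6192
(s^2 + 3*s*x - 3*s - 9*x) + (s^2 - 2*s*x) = 2*s^2 + s*x - 3*s - 9*x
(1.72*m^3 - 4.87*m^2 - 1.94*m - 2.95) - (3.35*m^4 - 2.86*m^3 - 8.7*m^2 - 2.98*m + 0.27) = -3.35*m^4 + 4.58*m^3 + 3.83*m^2 + 1.04*m - 3.22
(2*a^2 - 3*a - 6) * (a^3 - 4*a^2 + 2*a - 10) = 2*a^5 - 11*a^4 + 10*a^3 - 2*a^2 + 18*a + 60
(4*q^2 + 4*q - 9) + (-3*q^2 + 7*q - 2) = q^2 + 11*q - 11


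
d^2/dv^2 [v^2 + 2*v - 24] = 2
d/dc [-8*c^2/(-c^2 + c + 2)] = 8*c*(-c - 4)/(c^4 - 2*c^3 - 3*c^2 + 4*c + 4)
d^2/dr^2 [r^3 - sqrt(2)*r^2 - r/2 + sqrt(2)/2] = 6*r - 2*sqrt(2)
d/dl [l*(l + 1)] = 2*l + 1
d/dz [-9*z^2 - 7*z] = -18*z - 7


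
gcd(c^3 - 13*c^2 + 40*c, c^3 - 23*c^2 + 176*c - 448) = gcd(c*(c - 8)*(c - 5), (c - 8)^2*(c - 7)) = c - 8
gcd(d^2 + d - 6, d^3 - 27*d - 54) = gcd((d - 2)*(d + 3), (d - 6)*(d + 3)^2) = d + 3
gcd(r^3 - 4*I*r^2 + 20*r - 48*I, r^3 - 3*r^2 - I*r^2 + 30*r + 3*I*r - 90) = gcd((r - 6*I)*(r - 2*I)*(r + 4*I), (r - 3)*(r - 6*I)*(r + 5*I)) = r - 6*I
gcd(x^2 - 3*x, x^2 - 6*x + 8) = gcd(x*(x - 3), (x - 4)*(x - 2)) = 1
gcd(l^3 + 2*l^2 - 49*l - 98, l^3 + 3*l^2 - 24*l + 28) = l + 7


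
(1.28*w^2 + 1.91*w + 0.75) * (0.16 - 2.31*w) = -2.9568*w^3 - 4.2073*w^2 - 1.4269*w + 0.12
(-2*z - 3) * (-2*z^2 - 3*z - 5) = 4*z^3 + 12*z^2 + 19*z + 15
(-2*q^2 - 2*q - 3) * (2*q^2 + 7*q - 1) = -4*q^4 - 18*q^3 - 18*q^2 - 19*q + 3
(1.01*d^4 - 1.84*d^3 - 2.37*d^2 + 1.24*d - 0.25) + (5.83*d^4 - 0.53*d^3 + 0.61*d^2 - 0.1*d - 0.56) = 6.84*d^4 - 2.37*d^3 - 1.76*d^2 + 1.14*d - 0.81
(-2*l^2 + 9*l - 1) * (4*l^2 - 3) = -8*l^4 + 36*l^3 + 2*l^2 - 27*l + 3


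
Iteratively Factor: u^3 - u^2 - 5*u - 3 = (u - 3)*(u^2 + 2*u + 1) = (u - 3)*(u + 1)*(u + 1)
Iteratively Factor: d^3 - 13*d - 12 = (d - 4)*(d^2 + 4*d + 3) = (d - 4)*(d + 1)*(d + 3)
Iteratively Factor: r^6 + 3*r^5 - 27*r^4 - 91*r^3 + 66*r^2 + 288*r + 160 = (r + 4)*(r^5 - r^4 - 23*r^3 + r^2 + 62*r + 40) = (r + 1)*(r + 4)*(r^4 - 2*r^3 - 21*r^2 + 22*r + 40) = (r + 1)^2*(r + 4)*(r^3 - 3*r^2 - 18*r + 40) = (r - 2)*(r + 1)^2*(r + 4)*(r^2 - r - 20) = (r - 5)*(r - 2)*(r + 1)^2*(r + 4)*(r + 4)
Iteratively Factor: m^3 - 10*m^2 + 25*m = (m - 5)*(m^2 - 5*m) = (m - 5)^2*(m)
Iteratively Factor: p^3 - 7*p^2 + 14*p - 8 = (p - 4)*(p^2 - 3*p + 2) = (p - 4)*(p - 2)*(p - 1)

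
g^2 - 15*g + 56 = (g - 8)*(g - 7)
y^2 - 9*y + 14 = (y - 7)*(y - 2)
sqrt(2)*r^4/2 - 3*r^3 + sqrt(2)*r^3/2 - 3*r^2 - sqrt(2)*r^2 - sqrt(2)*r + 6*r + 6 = (r - 3*sqrt(2))*(r - sqrt(2))*(r + sqrt(2))*(sqrt(2)*r/2 + sqrt(2)/2)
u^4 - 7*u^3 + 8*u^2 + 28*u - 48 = (u - 4)*(u - 3)*(u - 2)*(u + 2)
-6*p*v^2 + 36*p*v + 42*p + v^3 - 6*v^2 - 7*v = (-6*p + v)*(v - 7)*(v + 1)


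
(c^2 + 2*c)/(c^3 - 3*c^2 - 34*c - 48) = c/(c^2 - 5*c - 24)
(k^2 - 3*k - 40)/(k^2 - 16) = (k^2 - 3*k - 40)/(k^2 - 16)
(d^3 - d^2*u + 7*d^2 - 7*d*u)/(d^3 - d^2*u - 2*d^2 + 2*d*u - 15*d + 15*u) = d*(d + 7)/(d^2 - 2*d - 15)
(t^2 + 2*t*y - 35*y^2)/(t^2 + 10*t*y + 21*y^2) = (t - 5*y)/(t + 3*y)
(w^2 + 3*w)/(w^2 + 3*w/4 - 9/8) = 8*w*(w + 3)/(8*w^2 + 6*w - 9)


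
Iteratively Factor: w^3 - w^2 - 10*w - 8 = (w + 1)*(w^2 - 2*w - 8) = (w - 4)*(w + 1)*(w + 2)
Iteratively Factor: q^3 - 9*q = (q)*(q^2 - 9) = q*(q - 3)*(q + 3)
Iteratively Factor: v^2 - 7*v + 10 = (v - 5)*(v - 2)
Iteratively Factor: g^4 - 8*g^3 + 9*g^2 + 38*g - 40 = (g - 5)*(g^3 - 3*g^2 - 6*g + 8) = (g - 5)*(g - 1)*(g^2 - 2*g - 8) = (g - 5)*(g - 4)*(g - 1)*(g + 2)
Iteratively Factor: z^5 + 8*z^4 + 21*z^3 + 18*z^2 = (z + 3)*(z^4 + 5*z^3 + 6*z^2) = (z + 2)*(z + 3)*(z^3 + 3*z^2) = z*(z + 2)*(z + 3)*(z^2 + 3*z) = z^2*(z + 2)*(z + 3)*(z + 3)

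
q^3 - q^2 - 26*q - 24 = (q - 6)*(q + 1)*(q + 4)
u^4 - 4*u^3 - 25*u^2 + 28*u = u*(u - 7)*(u - 1)*(u + 4)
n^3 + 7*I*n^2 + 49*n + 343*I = (n - 7*I)*(n + 7*I)^2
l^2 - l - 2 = (l - 2)*(l + 1)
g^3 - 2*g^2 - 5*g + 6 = (g - 3)*(g - 1)*(g + 2)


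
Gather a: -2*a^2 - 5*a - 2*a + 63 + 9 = -2*a^2 - 7*a + 72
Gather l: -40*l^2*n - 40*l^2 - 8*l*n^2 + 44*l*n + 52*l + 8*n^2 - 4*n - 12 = l^2*(-40*n - 40) + l*(-8*n^2 + 44*n + 52) + 8*n^2 - 4*n - 12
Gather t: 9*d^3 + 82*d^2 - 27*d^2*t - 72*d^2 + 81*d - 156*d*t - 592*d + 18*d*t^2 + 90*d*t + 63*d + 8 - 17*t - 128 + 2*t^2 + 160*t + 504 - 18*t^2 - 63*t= 9*d^3 + 10*d^2 - 448*d + t^2*(18*d - 16) + t*(-27*d^2 - 66*d + 80) + 384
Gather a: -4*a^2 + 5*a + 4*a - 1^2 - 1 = -4*a^2 + 9*a - 2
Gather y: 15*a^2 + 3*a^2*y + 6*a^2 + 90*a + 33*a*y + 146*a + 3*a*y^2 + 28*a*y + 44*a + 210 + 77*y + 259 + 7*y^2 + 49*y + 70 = 21*a^2 + 280*a + y^2*(3*a + 7) + y*(3*a^2 + 61*a + 126) + 539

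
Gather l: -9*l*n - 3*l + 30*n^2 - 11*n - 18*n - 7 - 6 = l*(-9*n - 3) + 30*n^2 - 29*n - 13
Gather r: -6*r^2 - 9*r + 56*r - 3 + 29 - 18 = -6*r^2 + 47*r + 8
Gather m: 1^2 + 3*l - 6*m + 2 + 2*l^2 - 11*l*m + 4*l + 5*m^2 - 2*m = 2*l^2 + 7*l + 5*m^2 + m*(-11*l - 8) + 3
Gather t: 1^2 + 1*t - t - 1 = 0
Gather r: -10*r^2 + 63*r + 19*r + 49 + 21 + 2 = -10*r^2 + 82*r + 72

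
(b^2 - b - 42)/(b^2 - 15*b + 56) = (b + 6)/(b - 8)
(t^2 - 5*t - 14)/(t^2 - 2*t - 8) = (t - 7)/(t - 4)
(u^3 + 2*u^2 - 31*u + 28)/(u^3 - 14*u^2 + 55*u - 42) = (u^2 + 3*u - 28)/(u^2 - 13*u + 42)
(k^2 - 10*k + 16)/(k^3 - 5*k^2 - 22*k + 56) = (k - 8)/(k^2 - 3*k - 28)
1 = 1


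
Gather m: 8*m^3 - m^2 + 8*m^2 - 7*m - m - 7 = 8*m^3 + 7*m^2 - 8*m - 7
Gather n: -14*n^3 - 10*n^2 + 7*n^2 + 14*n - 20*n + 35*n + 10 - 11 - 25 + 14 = -14*n^3 - 3*n^2 + 29*n - 12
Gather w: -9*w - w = -10*w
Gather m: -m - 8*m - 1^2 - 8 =-9*m - 9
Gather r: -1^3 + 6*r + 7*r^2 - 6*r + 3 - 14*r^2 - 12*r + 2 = -7*r^2 - 12*r + 4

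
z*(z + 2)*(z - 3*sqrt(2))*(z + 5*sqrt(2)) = z^4 + 2*z^3 + 2*sqrt(2)*z^3 - 30*z^2 + 4*sqrt(2)*z^2 - 60*z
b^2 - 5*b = b*(b - 5)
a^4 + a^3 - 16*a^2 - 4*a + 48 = (a - 3)*(a - 2)*(a + 2)*(a + 4)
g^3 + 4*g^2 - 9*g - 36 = (g - 3)*(g + 3)*(g + 4)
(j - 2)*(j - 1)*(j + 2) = j^3 - j^2 - 4*j + 4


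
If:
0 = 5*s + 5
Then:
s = -1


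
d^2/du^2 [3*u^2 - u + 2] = 6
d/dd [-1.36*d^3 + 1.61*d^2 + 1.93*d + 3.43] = -4.08*d^2 + 3.22*d + 1.93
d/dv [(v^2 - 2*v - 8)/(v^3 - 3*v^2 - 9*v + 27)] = (-v^3 + v^2 + 12*v + 42)/(v^5 - 3*v^4 - 18*v^3 + 54*v^2 + 81*v - 243)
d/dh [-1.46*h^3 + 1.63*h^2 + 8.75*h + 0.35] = -4.38*h^2 + 3.26*h + 8.75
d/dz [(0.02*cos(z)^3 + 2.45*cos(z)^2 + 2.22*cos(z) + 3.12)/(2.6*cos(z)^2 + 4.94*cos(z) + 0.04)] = (-0.052*cos(z)^4 - 0.1976*cos(z)^3 - 6.3334*cos(z)^2 + 16.028*cos(z) + 15.324)*sin(z)/(6.76*cos(z)^4 + 25.688*cos(z)^3 + 24.6116*cos(z)^2 + 0.3952*cos(z) + 0.0016)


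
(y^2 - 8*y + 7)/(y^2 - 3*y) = (y^2 - 8*y + 7)/(y*(y - 3))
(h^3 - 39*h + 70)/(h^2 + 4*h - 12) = (h^2 + 2*h - 35)/(h + 6)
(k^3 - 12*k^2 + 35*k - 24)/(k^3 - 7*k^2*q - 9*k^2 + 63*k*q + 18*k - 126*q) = (-k^2 + 9*k - 8)/(-k^2 + 7*k*q + 6*k - 42*q)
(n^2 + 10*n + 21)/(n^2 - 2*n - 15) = (n + 7)/(n - 5)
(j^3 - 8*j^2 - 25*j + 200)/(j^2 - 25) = j - 8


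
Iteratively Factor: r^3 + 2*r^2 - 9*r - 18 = (r + 3)*(r^2 - r - 6) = (r - 3)*(r + 3)*(r + 2)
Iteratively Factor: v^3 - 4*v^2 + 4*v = (v - 2)*(v^2 - 2*v) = v*(v - 2)*(v - 2)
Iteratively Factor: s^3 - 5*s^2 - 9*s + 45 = (s - 5)*(s^2 - 9) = (s - 5)*(s - 3)*(s + 3)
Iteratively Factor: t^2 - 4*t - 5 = (t - 5)*(t + 1)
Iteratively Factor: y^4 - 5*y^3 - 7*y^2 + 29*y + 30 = (y + 2)*(y^3 - 7*y^2 + 7*y + 15) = (y - 3)*(y + 2)*(y^2 - 4*y - 5) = (y - 3)*(y + 1)*(y + 2)*(y - 5)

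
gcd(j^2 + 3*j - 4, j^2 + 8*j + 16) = j + 4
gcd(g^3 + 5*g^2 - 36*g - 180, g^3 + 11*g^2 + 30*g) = g^2 + 11*g + 30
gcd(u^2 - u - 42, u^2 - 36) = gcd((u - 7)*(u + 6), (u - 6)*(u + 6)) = u + 6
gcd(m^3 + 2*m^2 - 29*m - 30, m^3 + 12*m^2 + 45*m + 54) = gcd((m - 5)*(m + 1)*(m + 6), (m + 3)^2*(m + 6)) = m + 6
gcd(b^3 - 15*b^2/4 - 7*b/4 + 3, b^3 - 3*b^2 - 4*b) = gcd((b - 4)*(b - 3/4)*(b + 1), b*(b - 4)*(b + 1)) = b^2 - 3*b - 4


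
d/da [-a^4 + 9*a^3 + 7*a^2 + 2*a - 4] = -4*a^3 + 27*a^2 + 14*a + 2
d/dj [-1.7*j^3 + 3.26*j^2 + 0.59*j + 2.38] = -5.1*j^2 + 6.52*j + 0.59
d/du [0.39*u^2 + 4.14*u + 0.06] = 0.78*u + 4.14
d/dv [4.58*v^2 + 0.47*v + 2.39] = 9.16*v + 0.47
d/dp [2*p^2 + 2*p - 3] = 4*p + 2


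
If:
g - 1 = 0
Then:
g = 1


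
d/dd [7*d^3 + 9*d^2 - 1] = 3*d*(7*d + 6)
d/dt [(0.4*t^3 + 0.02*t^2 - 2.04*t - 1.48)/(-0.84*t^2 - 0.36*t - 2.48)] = (-0.336*t^4 - 0.288*t^3 - 4.6968*t^2 - 2.5856*t + 4.5264)/(0.7056*t^4 + 0.6048*t^3 + 4.296*t^2 + 1.7856*t + 6.1504)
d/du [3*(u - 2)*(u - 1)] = 6*u - 9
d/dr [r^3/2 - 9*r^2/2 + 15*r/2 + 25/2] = 3*r^2/2 - 9*r + 15/2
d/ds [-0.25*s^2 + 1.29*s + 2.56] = 1.29 - 0.5*s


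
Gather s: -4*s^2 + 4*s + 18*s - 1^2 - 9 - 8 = -4*s^2 + 22*s - 18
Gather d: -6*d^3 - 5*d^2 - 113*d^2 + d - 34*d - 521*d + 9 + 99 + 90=-6*d^3 - 118*d^2 - 554*d + 198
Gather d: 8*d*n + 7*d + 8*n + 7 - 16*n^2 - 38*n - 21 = d*(8*n + 7) - 16*n^2 - 30*n - 14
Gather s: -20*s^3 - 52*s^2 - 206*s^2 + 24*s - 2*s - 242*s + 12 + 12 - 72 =-20*s^3 - 258*s^2 - 220*s - 48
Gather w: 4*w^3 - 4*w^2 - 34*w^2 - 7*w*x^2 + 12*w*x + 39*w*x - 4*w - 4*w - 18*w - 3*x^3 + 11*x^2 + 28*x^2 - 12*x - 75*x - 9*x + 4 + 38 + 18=4*w^3 - 38*w^2 + w*(-7*x^2 + 51*x - 26) - 3*x^3 + 39*x^2 - 96*x + 60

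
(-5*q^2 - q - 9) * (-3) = 15*q^2 + 3*q + 27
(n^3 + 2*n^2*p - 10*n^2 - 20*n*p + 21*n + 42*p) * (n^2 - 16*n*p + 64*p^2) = n^5 - 14*n^4*p - 10*n^4 + 32*n^3*p^2 + 140*n^3*p + 21*n^3 + 128*n^2*p^3 - 320*n^2*p^2 - 294*n^2*p - 1280*n*p^3 + 672*n*p^2 + 2688*p^3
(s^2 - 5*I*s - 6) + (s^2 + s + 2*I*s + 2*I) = 2*s^2 + s - 3*I*s - 6 + 2*I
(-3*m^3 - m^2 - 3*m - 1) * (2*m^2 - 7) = -6*m^5 - 2*m^4 + 15*m^3 + 5*m^2 + 21*m + 7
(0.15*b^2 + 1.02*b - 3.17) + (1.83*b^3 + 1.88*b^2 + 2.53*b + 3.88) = 1.83*b^3 + 2.03*b^2 + 3.55*b + 0.71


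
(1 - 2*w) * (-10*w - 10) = 20*w^2 + 10*w - 10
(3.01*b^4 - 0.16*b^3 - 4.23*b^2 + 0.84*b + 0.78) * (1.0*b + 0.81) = 3.01*b^5 + 2.2781*b^4 - 4.3596*b^3 - 2.5863*b^2 + 1.4604*b + 0.6318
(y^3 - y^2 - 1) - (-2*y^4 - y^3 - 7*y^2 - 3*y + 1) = 2*y^4 + 2*y^3 + 6*y^2 + 3*y - 2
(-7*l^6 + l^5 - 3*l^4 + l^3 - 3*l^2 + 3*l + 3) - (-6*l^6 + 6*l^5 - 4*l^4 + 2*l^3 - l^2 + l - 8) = -l^6 - 5*l^5 + l^4 - l^3 - 2*l^2 + 2*l + 11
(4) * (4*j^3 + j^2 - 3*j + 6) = 16*j^3 + 4*j^2 - 12*j + 24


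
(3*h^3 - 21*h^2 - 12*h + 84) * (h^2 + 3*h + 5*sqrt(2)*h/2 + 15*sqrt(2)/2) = 3*h^5 - 12*h^4 + 15*sqrt(2)*h^4/2 - 75*h^3 - 30*sqrt(2)*h^3 - 375*sqrt(2)*h^2/2 + 48*h^2 + 120*sqrt(2)*h + 252*h + 630*sqrt(2)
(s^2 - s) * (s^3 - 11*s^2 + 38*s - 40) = s^5 - 12*s^4 + 49*s^3 - 78*s^2 + 40*s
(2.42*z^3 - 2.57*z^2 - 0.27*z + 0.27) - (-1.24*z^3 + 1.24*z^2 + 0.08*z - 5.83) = 3.66*z^3 - 3.81*z^2 - 0.35*z + 6.1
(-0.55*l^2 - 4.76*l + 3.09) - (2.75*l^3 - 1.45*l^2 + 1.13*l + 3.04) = -2.75*l^3 + 0.9*l^2 - 5.89*l + 0.0499999999999998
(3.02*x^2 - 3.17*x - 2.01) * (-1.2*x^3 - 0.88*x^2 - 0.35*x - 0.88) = -3.624*x^5 + 1.1464*x^4 + 4.1446*x^3 + 0.2207*x^2 + 3.4931*x + 1.7688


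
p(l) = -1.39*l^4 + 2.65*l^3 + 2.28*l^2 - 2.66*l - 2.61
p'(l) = -5.56*l^3 + 7.95*l^2 + 4.56*l - 2.66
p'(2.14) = -10.98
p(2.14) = -1.04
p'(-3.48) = 312.07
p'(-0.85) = 2.62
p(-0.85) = -1.05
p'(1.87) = -2.69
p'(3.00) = -67.55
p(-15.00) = -78762.21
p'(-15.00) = 20482.69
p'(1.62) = 1.95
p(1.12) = -1.19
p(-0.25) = -1.85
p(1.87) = 0.72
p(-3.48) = -281.28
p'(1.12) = 4.61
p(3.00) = -31.11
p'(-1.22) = 13.71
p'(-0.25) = -3.22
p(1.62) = 0.76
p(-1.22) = -3.86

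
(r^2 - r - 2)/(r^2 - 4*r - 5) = (r - 2)/(r - 5)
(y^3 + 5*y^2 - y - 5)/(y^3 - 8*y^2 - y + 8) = (y + 5)/(y - 8)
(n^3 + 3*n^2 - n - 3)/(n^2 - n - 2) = (n^2 + 2*n - 3)/(n - 2)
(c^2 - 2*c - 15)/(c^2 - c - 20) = (c + 3)/(c + 4)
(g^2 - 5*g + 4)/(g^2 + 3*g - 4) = (g - 4)/(g + 4)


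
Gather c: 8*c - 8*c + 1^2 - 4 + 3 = 0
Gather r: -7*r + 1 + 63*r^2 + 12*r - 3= 63*r^2 + 5*r - 2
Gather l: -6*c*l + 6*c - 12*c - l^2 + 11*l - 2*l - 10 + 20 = -6*c - l^2 + l*(9 - 6*c) + 10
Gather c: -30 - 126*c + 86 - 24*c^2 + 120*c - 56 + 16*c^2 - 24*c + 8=-8*c^2 - 30*c + 8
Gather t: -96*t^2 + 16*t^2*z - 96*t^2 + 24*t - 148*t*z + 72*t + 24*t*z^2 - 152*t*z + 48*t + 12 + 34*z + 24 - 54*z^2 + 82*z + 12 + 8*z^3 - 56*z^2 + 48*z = t^2*(16*z - 192) + t*(24*z^2 - 300*z + 144) + 8*z^3 - 110*z^2 + 164*z + 48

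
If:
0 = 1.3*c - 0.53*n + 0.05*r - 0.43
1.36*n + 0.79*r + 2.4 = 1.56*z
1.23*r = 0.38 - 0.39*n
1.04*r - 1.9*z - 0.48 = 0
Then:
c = -0.53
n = -2.01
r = 0.95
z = 0.27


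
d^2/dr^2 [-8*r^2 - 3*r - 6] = -16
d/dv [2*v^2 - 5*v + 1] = 4*v - 5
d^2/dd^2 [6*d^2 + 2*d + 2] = 12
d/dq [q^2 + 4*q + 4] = 2*q + 4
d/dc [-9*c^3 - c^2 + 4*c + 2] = -27*c^2 - 2*c + 4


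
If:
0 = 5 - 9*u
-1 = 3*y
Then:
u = 5/9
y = -1/3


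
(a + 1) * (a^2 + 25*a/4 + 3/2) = a^3 + 29*a^2/4 + 31*a/4 + 3/2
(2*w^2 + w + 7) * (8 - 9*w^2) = -18*w^4 - 9*w^3 - 47*w^2 + 8*w + 56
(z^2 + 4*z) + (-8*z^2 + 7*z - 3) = -7*z^2 + 11*z - 3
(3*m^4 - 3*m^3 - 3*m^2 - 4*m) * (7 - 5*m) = -15*m^5 + 36*m^4 - 6*m^3 - m^2 - 28*m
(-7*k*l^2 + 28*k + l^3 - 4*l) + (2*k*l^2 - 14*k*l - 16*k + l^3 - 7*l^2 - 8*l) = -5*k*l^2 - 14*k*l + 12*k + 2*l^3 - 7*l^2 - 12*l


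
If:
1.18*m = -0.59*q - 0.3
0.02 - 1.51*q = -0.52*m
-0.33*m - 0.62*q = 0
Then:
No Solution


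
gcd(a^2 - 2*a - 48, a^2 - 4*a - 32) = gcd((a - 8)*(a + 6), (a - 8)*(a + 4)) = a - 8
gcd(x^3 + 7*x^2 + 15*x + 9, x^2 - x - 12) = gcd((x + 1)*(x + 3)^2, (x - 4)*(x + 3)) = x + 3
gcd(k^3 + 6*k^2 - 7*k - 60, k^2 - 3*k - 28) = k + 4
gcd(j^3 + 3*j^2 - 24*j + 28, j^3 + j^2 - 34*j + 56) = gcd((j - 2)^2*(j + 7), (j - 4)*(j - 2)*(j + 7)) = j^2 + 5*j - 14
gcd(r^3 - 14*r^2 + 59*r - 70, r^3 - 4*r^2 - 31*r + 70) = r^2 - 9*r + 14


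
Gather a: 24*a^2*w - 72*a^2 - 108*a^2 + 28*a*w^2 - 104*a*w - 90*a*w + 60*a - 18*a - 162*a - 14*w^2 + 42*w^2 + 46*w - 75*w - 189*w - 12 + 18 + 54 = a^2*(24*w - 180) + a*(28*w^2 - 194*w - 120) + 28*w^2 - 218*w + 60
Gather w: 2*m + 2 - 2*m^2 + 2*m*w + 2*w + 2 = -2*m^2 + 2*m + w*(2*m + 2) + 4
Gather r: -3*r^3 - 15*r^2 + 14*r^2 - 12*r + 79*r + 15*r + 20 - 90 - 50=-3*r^3 - r^2 + 82*r - 120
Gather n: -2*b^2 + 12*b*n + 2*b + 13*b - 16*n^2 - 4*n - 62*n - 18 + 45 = -2*b^2 + 15*b - 16*n^2 + n*(12*b - 66) + 27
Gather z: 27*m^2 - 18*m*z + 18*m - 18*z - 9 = 27*m^2 + 18*m + z*(-18*m - 18) - 9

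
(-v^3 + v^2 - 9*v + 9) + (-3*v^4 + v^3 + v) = -3*v^4 + v^2 - 8*v + 9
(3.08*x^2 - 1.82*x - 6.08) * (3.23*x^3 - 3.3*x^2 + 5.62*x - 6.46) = 9.9484*x^5 - 16.0426*x^4 + 3.6772*x^3 - 10.0612*x^2 - 22.4124*x + 39.2768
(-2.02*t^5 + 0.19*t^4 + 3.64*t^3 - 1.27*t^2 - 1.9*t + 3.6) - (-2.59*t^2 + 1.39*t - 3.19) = -2.02*t^5 + 0.19*t^4 + 3.64*t^3 + 1.32*t^2 - 3.29*t + 6.79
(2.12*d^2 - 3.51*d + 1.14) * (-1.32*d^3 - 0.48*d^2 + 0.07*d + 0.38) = -2.7984*d^5 + 3.6156*d^4 + 0.3284*d^3 + 0.0127000000000002*d^2 - 1.254*d + 0.4332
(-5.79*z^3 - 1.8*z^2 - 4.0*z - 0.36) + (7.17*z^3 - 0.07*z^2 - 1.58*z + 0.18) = 1.38*z^3 - 1.87*z^2 - 5.58*z - 0.18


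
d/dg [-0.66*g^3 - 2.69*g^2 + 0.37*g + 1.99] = -1.98*g^2 - 5.38*g + 0.37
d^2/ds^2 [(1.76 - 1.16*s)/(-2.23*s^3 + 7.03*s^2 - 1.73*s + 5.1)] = (34.611384*s^5 - 214.138872*s^4 + 547.167664*s^3 - 404.311968*s^2 - 241.206096*s + 136.136912)/(11.089567*s^9 - 104.878461*s^8 + 356.435172*s^7 - 586.240519*s^6 + 756.230112*s^5 - 937.311771*s^4 + 551.338757*s^3 - 594.34227*s^2 + 134.9919*s - 132.651)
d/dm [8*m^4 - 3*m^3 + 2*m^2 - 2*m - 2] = 32*m^3 - 9*m^2 + 4*m - 2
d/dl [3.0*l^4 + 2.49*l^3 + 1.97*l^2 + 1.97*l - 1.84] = 12.0*l^3 + 7.47*l^2 + 3.94*l + 1.97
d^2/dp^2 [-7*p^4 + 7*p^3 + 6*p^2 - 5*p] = -84*p^2 + 42*p + 12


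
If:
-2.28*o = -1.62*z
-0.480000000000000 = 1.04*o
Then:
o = -0.46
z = -0.65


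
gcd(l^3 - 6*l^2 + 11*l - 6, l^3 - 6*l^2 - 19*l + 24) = l - 1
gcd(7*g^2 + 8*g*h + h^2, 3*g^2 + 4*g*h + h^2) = g + h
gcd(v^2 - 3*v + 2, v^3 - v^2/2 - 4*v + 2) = v - 2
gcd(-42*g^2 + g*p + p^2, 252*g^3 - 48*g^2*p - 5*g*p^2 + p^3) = -42*g^2 + g*p + p^2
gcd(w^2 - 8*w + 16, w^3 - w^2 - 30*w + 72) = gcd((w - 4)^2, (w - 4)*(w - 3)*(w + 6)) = w - 4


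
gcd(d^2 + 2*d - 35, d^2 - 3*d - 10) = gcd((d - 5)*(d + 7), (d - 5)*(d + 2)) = d - 5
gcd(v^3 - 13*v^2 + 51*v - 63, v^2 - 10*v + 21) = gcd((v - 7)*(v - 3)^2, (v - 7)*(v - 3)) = v^2 - 10*v + 21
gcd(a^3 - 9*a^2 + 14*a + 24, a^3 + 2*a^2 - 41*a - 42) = a^2 - 5*a - 6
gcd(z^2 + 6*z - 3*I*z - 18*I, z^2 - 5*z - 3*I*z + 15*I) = z - 3*I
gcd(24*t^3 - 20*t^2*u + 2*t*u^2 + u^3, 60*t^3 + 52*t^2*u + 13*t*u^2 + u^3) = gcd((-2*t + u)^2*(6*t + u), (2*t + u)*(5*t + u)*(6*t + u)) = 6*t + u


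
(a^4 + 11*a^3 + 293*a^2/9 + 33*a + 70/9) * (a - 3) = a^5 + 8*a^4 - 4*a^3/9 - 194*a^2/3 - 821*a/9 - 70/3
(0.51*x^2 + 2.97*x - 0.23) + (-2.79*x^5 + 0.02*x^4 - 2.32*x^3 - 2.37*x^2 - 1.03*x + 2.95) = -2.79*x^5 + 0.02*x^4 - 2.32*x^3 - 1.86*x^2 + 1.94*x + 2.72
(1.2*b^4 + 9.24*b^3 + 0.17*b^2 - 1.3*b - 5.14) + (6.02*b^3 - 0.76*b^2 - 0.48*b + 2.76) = 1.2*b^4 + 15.26*b^3 - 0.59*b^2 - 1.78*b - 2.38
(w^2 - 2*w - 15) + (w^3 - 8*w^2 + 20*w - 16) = w^3 - 7*w^2 + 18*w - 31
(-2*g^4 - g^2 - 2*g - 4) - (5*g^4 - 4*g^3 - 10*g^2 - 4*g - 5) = -7*g^4 + 4*g^3 + 9*g^2 + 2*g + 1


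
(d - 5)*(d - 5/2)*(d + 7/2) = d^3 - 4*d^2 - 55*d/4 + 175/4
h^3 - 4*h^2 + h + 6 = (h - 3)*(h - 2)*(h + 1)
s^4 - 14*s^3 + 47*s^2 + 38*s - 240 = (s - 8)*(s - 5)*(s - 3)*(s + 2)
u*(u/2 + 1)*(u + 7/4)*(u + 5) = u^4/2 + 35*u^3/8 + 89*u^2/8 + 35*u/4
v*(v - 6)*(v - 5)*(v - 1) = v^4 - 12*v^3 + 41*v^2 - 30*v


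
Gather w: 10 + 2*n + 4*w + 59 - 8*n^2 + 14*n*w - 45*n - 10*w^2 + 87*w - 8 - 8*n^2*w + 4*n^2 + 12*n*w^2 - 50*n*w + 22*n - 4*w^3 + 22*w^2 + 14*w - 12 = -4*n^2 - 21*n - 4*w^3 + w^2*(12*n + 12) + w*(-8*n^2 - 36*n + 105) + 49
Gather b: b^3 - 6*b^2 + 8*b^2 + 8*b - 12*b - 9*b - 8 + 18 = b^3 + 2*b^2 - 13*b + 10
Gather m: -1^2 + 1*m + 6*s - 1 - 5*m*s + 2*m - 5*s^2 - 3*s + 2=m*(3 - 5*s) - 5*s^2 + 3*s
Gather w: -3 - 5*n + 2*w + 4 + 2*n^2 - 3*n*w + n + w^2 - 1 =2*n^2 - 4*n + w^2 + w*(2 - 3*n)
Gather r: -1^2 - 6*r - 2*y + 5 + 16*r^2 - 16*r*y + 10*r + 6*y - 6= 16*r^2 + r*(4 - 16*y) + 4*y - 2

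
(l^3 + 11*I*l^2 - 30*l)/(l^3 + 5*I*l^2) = (l + 6*I)/l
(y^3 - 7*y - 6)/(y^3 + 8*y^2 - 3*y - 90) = (y^2 + 3*y + 2)/(y^2 + 11*y + 30)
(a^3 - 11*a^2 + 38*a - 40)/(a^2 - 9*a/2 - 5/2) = 2*(a^2 - 6*a + 8)/(2*a + 1)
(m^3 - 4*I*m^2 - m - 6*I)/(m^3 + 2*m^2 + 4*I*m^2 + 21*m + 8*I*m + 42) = (m^2 - I*m + 2)/(m^2 + m*(2 + 7*I) + 14*I)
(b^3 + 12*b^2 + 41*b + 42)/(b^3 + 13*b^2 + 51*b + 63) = (b + 2)/(b + 3)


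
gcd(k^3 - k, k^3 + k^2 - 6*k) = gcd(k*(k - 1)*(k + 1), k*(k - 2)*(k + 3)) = k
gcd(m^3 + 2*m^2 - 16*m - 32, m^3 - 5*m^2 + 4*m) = m - 4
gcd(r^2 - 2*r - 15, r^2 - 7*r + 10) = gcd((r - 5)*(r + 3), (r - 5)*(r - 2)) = r - 5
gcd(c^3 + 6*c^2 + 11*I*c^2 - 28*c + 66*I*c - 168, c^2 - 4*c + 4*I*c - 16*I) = c + 4*I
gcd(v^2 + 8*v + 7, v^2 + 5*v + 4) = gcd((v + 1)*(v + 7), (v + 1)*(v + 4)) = v + 1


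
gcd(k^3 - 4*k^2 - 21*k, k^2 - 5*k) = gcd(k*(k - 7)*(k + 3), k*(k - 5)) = k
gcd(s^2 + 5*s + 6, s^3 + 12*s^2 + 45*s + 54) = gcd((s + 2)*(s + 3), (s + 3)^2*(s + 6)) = s + 3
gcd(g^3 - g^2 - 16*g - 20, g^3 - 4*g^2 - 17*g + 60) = g - 5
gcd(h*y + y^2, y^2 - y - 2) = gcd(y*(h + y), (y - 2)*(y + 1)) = 1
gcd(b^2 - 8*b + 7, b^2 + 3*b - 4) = b - 1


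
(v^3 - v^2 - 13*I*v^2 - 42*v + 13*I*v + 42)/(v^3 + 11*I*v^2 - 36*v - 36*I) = (v^3 - v^2*(1 + 13*I) + v*(-42 + 13*I) + 42)/(v^3 + 11*I*v^2 - 36*v - 36*I)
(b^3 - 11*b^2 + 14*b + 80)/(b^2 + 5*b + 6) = (b^2 - 13*b + 40)/(b + 3)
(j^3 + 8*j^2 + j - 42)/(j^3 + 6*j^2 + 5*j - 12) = (j^2 + 5*j - 14)/(j^2 + 3*j - 4)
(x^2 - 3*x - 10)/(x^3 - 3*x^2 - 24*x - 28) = (x - 5)/(x^2 - 5*x - 14)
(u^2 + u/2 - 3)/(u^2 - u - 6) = (u - 3/2)/(u - 3)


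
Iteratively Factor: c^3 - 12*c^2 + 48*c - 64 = (c - 4)*(c^2 - 8*c + 16) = (c - 4)^2*(c - 4)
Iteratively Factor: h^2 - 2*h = (h - 2)*(h)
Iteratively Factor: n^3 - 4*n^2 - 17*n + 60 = (n + 4)*(n^2 - 8*n + 15) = (n - 5)*(n + 4)*(n - 3)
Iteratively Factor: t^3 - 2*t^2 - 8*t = (t)*(t^2 - 2*t - 8) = t*(t + 2)*(t - 4)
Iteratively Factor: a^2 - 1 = (a - 1)*(a + 1)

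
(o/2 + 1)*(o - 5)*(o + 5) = o^3/2 + o^2 - 25*o/2 - 25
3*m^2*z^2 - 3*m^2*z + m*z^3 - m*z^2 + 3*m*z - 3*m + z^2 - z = (3*m + z)*(z - 1)*(m*z + 1)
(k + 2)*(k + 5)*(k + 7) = k^3 + 14*k^2 + 59*k + 70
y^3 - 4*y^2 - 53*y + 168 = (y - 8)*(y - 3)*(y + 7)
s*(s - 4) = s^2 - 4*s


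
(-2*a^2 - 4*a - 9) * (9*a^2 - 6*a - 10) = -18*a^4 - 24*a^3 - 37*a^2 + 94*a + 90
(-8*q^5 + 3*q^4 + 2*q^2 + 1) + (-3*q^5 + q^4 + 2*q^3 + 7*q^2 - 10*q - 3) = -11*q^5 + 4*q^4 + 2*q^3 + 9*q^2 - 10*q - 2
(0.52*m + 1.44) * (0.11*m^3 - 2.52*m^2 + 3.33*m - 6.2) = 0.0572*m^4 - 1.152*m^3 - 1.8972*m^2 + 1.5712*m - 8.928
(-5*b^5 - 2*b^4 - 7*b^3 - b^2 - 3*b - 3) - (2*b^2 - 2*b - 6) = -5*b^5 - 2*b^4 - 7*b^3 - 3*b^2 - b + 3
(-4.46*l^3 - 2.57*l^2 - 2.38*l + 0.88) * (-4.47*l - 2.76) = 19.9362*l^4 + 23.7975*l^3 + 17.7318*l^2 + 2.6352*l - 2.4288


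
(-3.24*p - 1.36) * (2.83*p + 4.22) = -9.1692*p^2 - 17.5216*p - 5.7392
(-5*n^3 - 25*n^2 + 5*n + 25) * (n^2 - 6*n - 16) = -5*n^5 + 5*n^4 + 235*n^3 + 395*n^2 - 230*n - 400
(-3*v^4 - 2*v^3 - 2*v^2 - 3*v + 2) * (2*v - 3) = -6*v^5 + 5*v^4 + 2*v^3 + 13*v - 6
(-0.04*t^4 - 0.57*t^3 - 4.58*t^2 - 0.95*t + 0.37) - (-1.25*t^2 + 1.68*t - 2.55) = -0.04*t^4 - 0.57*t^3 - 3.33*t^2 - 2.63*t + 2.92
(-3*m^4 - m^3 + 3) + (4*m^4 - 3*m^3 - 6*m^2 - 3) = m^4 - 4*m^3 - 6*m^2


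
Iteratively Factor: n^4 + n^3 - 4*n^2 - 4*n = (n + 2)*(n^3 - n^2 - 2*n) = (n + 1)*(n + 2)*(n^2 - 2*n) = (n - 2)*(n + 1)*(n + 2)*(n)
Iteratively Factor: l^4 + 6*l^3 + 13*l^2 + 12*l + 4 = (l + 2)*(l^3 + 4*l^2 + 5*l + 2) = (l + 1)*(l + 2)*(l^2 + 3*l + 2) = (l + 1)*(l + 2)^2*(l + 1)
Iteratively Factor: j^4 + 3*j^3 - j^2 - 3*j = (j - 1)*(j^3 + 4*j^2 + 3*j) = (j - 1)*(j + 1)*(j^2 + 3*j) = j*(j - 1)*(j + 1)*(j + 3)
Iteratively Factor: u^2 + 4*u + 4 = (u + 2)*(u + 2)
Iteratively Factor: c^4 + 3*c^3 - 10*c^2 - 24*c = (c + 2)*(c^3 + c^2 - 12*c) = (c - 3)*(c + 2)*(c^2 + 4*c) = c*(c - 3)*(c + 2)*(c + 4)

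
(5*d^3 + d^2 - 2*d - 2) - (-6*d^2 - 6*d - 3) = 5*d^3 + 7*d^2 + 4*d + 1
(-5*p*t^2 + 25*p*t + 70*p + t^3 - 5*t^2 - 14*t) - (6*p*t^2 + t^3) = -11*p*t^2 + 25*p*t + 70*p - 5*t^2 - 14*t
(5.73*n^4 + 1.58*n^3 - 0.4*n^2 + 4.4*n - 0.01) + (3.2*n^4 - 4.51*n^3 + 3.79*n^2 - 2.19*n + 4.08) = 8.93*n^4 - 2.93*n^3 + 3.39*n^2 + 2.21*n + 4.07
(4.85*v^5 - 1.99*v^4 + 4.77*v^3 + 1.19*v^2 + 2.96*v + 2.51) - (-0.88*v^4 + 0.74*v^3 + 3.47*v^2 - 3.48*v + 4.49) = 4.85*v^5 - 1.11*v^4 + 4.03*v^3 - 2.28*v^2 + 6.44*v - 1.98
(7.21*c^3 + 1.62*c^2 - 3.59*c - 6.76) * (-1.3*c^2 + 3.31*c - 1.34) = -9.373*c^5 + 21.7591*c^4 + 0.3678*c^3 - 5.2657*c^2 - 17.565*c + 9.0584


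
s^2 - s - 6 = (s - 3)*(s + 2)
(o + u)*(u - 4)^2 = o*u^2 - 8*o*u + 16*o + u^3 - 8*u^2 + 16*u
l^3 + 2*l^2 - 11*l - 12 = (l - 3)*(l + 1)*(l + 4)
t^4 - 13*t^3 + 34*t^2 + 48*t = t*(t - 8)*(t - 6)*(t + 1)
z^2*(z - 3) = z^3 - 3*z^2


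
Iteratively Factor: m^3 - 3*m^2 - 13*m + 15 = (m + 3)*(m^2 - 6*m + 5) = (m - 1)*(m + 3)*(m - 5)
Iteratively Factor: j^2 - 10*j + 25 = (j - 5)*(j - 5)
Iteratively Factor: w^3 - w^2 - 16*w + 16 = (w - 4)*(w^2 + 3*w - 4) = (w - 4)*(w + 4)*(w - 1)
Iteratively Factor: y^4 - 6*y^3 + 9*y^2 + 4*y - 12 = (y - 2)*(y^3 - 4*y^2 + y + 6) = (y - 2)^2*(y^2 - 2*y - 3) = (y - 3)*(y - 2)^2*(y + 1)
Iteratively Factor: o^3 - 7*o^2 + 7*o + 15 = (o - 3)*(o^2 - 4*o - 5) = (o - 5)*(o - 3)*(o + 1)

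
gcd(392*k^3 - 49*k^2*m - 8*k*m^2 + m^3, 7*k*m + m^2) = 7*k + m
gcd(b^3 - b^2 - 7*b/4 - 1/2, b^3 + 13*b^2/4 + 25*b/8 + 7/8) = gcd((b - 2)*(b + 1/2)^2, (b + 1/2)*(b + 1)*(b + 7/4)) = b + 1/2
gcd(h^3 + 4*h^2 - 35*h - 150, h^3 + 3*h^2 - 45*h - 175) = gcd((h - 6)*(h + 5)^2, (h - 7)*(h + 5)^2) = h^2 + 10*h + 25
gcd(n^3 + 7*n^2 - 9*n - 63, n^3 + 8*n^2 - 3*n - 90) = n - 3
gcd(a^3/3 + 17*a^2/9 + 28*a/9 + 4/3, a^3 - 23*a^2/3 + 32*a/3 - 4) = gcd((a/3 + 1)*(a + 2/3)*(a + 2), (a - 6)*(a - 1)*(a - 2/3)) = 1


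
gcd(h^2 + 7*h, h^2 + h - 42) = h + 7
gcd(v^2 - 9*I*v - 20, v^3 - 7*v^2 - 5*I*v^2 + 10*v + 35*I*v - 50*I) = v - 5*I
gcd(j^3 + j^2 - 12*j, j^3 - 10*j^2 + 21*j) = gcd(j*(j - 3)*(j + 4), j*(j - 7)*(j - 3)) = j^2 - 3*j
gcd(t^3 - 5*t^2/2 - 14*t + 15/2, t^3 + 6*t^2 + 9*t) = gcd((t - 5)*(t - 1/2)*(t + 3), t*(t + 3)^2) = t + 3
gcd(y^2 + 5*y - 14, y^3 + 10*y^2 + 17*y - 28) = y + 7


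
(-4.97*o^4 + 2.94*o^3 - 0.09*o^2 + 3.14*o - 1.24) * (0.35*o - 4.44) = -1.7395*o^5 + 23.0958*o^4 - 13.0851*o^3 + 1.4986*o^2 - 14.3756*o + 5.5056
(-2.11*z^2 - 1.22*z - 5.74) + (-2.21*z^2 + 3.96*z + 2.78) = -4.32*z^2 + 2.74*z - 2.96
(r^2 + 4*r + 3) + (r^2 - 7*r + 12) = 2*r^2 - 3*r + 15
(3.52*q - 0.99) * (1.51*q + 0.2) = 5.3152*q^2 - 0.7909*q - 0.198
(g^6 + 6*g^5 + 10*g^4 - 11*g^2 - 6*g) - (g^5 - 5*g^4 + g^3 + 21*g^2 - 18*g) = g^6 + 5*g^5 + 15*g^4 - g^3 - 32*g^2 + 12*g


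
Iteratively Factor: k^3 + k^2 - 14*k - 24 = (k - 4)*(k^2 + 5*k + 6) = (k - 4)*(k + 2)*(k + 3)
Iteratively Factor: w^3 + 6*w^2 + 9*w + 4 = (w + 4)*(w^2 + 2*w + 1) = (w + 1)*(w + 4)*(w + 1)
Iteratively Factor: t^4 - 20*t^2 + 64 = (t + 4)*(t^3 - 4*t^2 - 4*t + 16) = (t - 4)*(t + 4)*(t^2 - 4) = (t - 4)*(t + 2)*(t + 4)*(t - 2)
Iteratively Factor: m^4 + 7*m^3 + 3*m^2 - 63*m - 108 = (m - 3)*(m^3 + 10*m^2 + 33*m + 36) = (m - 3)*(m + 4)*(m^2 + 6*m + 9) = (m - 3)*(m + 3)*(m + 4)*(m + 3)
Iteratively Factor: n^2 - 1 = (n + 1)*(n - 1)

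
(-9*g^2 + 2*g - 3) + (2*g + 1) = -9*g^2 + 4*g - 2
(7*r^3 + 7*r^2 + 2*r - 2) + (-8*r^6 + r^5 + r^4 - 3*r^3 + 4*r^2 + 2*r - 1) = -8*r^6 + r^5 + r^4 + 4*r^3 + 11*r^2 + 4*r - 3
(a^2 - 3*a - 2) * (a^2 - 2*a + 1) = a^4 - 5*a^3 + 5*a^2 + a - 2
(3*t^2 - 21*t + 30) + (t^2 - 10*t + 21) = 4*t^2 - 31*t + 51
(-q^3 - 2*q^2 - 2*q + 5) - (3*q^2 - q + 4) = -q^3 - 5*q^2 - q + 1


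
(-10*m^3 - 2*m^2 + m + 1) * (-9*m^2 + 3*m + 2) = 90*m^5 - 12*m^4 - 35*m^3 - 10*m^2 + 5*m + 2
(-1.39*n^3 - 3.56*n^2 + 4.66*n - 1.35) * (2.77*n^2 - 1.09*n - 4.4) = -3.8503*n^5 - 8.3461*n^4 + 22.9046*n^3 + 6.8451*n^2 - 19.0325*n + 5.94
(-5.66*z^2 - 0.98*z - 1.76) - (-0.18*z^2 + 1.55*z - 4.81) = -5.48*z^2 - 2.53*z + 3.05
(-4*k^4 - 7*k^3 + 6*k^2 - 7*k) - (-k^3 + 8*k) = -4*k^4 - 6*k^3 + 6*k^2 - 15*k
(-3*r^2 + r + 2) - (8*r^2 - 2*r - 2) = -11*r^2 + 3*r + 4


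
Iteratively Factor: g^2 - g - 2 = (g + 1)*(g - 2)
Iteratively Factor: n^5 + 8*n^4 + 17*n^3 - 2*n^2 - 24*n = (n + 4)*(n^4 + 4*n^3 + n^2 - 6*n) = (n + 3)*(n + 4)*(n^3 + n^2 - 2*n) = n*(n + 3)*(n + 4)*(n^2 + n - 2) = n*(n + 2)*(n + 3)*(n + 4)*(n - 1)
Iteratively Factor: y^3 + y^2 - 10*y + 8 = (y + 4)*(y^2 - 3*y + 2) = (y - 2)*(y + 4)*(y - 1)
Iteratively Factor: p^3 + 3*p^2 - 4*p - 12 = (p + 3)*(p^2 - 4) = (p + 2)*(p + 3)*(p - 2)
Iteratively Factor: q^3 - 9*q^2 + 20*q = (q)*(q^2 - 9*q + 20) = q*(q - 5)*(q - 4)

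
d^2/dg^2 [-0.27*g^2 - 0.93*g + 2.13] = -0.540000000000000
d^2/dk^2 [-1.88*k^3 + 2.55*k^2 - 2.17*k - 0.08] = 5.1 - 11.28*k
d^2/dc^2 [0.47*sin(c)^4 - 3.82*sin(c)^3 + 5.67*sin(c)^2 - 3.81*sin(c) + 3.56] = -7.52*sin(c)^4 + 34.38*sin(c)^3 - 17.04*sin(c)^2 - 19.11*sin(c) + 11.34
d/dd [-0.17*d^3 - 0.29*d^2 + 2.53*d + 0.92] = -0.51*d^2 - 0.58*d + 2.53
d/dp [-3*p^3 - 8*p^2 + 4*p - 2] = -9*p^2 - 16*p + 4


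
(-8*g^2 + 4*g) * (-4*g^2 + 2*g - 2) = 32*g^4 - 32*g^3 + 24*g^2 - 8*g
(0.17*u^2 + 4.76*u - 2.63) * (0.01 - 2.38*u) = -0.4046*u^3 - 11.3271*u^2 + 6.307*u - 0.0263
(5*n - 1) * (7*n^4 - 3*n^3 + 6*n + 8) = 35*n^5 - 22*n^4 + 3*n^3 + 30*n^2 + 34*n - 8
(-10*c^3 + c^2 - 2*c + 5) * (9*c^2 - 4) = -90*c^5 + 9*c^4 + 22*c^3 + 41*c^2 + 8*c - 20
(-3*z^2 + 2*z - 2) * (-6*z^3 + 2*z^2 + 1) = 18*z^5 - 18*z^4 + 16*z^3 - 7*z^2 + 2*z - 2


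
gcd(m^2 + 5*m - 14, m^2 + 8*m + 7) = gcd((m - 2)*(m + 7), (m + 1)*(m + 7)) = m + 7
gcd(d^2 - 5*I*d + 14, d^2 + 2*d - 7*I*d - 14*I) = d - 7*I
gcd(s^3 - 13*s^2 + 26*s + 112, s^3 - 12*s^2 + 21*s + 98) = s^2 - 5*s - 14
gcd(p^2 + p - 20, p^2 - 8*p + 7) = 1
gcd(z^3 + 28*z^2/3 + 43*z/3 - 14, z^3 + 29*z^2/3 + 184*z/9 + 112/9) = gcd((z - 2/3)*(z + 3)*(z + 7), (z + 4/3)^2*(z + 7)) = z + 7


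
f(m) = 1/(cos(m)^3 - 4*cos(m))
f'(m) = (3*sin(m)*cos(m)^2 - 4*sin(m))/(cos(m)^3 - 4*cos(m))^2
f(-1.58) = 27.16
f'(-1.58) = 2951.22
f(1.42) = -1.67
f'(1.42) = -10.89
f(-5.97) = -0.34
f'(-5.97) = -0.05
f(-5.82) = -0.35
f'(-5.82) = -0.09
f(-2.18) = 0.48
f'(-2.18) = 0.56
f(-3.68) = 0.36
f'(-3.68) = -0.12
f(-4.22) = 0.56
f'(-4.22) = -0.92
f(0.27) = -0.34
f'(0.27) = -0.04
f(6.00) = -0.34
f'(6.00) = 0.04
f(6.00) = -0.34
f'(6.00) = 0.04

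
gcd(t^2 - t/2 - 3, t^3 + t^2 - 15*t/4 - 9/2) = t^2 - t/2 - 3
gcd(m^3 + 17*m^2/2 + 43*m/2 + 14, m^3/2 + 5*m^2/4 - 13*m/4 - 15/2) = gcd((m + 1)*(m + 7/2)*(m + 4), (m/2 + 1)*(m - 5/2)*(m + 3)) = 1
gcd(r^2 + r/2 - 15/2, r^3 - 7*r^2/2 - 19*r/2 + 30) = r^2 + r/2 - 15/2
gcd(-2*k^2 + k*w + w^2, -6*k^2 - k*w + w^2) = 2*k + w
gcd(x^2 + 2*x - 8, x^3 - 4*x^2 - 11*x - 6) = 1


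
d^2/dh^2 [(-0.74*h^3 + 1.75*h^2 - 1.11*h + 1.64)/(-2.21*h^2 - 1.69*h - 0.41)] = (26.800852*h^3 - 35.469018*h^2 - 42.039678*h - 8.522588)/(10.793861*h^6 + 24.762387*h^5 + 24.943386*h^4 + 14.014663*h^3 + 4.627506*h^2 + 0.852267*h + 0.068921)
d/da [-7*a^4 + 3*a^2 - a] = -28*a^3 + 6*a - 1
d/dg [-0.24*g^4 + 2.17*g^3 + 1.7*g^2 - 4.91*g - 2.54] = -0.96*g^3 + 6.51*g^2 + 3.4*g - 4.91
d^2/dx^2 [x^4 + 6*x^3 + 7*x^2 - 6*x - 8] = 12*x^2 + 36*x + 14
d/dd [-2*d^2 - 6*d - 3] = -4*d - 6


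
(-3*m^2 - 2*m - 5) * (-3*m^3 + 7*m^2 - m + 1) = 9*m^5 - 15*m^4 + 4*m^3 - 36*m^2 + 3*m - 5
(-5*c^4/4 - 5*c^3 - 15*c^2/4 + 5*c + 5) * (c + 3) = -5*c^5/4 - 35*c^4/4 - 75*c^3/4 - 25*c^2/4 + 20*c + 15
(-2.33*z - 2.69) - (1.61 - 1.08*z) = -1.25*z - 4.3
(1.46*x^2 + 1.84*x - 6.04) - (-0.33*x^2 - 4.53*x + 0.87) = 1.79*x^2 + 6.37*x - 6.91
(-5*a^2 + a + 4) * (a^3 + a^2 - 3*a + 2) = -5*a^5 - 4*a^4 + 20*a^3 - 9*a^2 - 10*a + 8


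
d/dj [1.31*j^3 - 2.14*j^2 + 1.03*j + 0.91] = 3.93*j^2 - 4.28*j + 1.03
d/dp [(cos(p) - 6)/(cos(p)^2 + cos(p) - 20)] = (cos(p)^2 - 12*cos(p) + 14)*sin(p)/(cos(p)^2 + cos(p) - 20)^2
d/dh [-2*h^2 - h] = -4*h - 1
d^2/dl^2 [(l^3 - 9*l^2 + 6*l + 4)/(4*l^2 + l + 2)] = 2*(125*l^3 + 414*l^2 - 84*l - 76)/(64*l^6 + 48*l^5 + 108*l^4 + 49*l^3 + 54*l^2 + 12*l + 8)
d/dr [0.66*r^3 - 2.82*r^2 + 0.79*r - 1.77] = 1.98*r^2 - 5.64*r + 0.79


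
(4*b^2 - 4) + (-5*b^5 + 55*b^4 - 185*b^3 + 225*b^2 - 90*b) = -5*b^5 + 55*b^4 - 185*b^3 + 229*b^2 - 90*b - 4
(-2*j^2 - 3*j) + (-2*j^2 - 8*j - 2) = -4*j^2 - 11*j - 2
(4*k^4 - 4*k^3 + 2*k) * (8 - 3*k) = -12*k^5 + 44*k^4 - 32*k^3 - 6*k^2 + 16*k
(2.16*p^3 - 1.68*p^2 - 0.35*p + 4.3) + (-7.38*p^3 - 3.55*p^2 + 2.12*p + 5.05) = -5.22*p^3 - 5.23*p^2 + 1.77*p + 9.35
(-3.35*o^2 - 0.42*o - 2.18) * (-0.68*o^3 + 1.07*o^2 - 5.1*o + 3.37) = 2.278*o^5 - 3.2989*o^4 + 18.118*o^3 - 11.4801*o^2 + 9.7026*o - 7.3466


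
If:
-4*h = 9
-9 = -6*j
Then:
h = -9/4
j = 3/2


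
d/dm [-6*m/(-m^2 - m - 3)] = 6*(3 - m^2)/(m^4 + 2*m^3 + 7*m^2 + 6*m + 9)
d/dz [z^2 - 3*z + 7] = 2*z - 3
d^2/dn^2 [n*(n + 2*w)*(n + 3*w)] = 6*n + 10*w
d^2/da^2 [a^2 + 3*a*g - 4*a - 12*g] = 2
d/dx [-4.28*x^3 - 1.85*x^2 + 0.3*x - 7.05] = -12.84*x^2 - 3.7*x + 0.3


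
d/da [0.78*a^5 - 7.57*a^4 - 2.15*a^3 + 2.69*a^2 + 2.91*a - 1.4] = 3.9*a^4 - 30.28*a^3 - 6.45*a^2 + 5.38*a + 2.91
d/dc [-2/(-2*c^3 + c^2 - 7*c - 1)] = 2*(-6*c^2 + 2*c - 7)/(2*c^3 - c^2 + 7*c + 1)^2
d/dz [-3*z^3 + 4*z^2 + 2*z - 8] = -9*z^2 + 8*z + 2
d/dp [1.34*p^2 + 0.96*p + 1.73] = 2.68*p + 0.96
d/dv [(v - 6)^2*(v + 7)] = (v - 6)*(3*v + 8)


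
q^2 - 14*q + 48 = (q - 8)*(q - 6)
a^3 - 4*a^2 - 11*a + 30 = (a - 5)*(a - 2)*(a + 3)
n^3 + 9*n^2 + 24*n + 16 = (n + 1)*(n + 4)^2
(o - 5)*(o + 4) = o^2 - o - 20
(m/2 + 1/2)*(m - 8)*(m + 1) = m^3/2 - 3*m^2 - 15*m/2 - 4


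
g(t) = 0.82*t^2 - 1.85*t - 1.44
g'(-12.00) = -21.53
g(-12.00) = 138.84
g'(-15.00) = -26.45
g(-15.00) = 210.81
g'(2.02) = 1.46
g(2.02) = -1.83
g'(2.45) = 2.17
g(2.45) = -1.05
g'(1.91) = 1.28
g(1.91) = -1.98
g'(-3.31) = -7.28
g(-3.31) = 13.67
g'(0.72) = -0.67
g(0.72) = -2.35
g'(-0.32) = -2.37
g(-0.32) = -0.76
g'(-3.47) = -7.54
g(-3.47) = 14.85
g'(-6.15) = -11.94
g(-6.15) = 40.95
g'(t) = 1.64*t - 1.85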